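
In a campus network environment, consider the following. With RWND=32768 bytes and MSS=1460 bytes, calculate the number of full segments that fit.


Given: RWND = 32768 bytes, MSS = 1460 bytes
Full segments = floor(RWND / MSS)
Full segments = floor(32768 / 1460)
Full segments = floor(22.4438) = 22

22


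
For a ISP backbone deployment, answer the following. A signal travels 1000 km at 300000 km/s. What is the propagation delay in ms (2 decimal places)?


Given: distance = 1000 km, speed = 300000 km/s
Delay = distance / speed = 1000 / 300000 seconds
Delay in ms = 1000 * 1000 / 300000
Delay = 3.3333 ms
Rounded to 2 dp = 3.33 ms

3.33


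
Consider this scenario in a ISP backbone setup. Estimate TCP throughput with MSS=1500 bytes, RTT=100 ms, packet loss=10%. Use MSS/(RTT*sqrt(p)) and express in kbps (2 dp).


Given: MSS = 1500 bytes, RTT = 100 ms, loss = 10%
RTT in seconds = 100 / 1000 = 0.1
Loss rate = 10% = 0.1
sqrt(loss) = sqrt(0.1) = 0.316227766017
Throughput (bytes/s) = 1500 / (0.1 * 0.316227766017) = 47434.1649
Throughput (kbps) = 47434.1649 * 8 / 1000 = 379.473319 -> 379.47 kbps (2 dp)

379.47


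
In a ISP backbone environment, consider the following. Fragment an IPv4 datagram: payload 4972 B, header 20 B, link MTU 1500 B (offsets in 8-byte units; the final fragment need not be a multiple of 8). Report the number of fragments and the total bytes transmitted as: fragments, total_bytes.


Max data per non-final fragment = floor((MTU - header)/8)*8 = floor((1500 - 20)/8)*8 = floor(1480/8)*8 = 1480 B
Final fragment needs no 8-byte alignment: it can carry up to MTU - header = 1480 B
Non-final fragments needed = ceil((payload - 1480) / 1480) = ceil(3492/1480) = ceil(2.3595) = 3
Number of fragments = 3 + 1 = 4
Fragment sizes (data): 3 * 1480 B + 532 B (last, 532 <= 1480 OK)
Total bytes sent = payload + n_frags * header = 4972 + 4*20 = 4972 + 80 = 5052 B

4, 5052


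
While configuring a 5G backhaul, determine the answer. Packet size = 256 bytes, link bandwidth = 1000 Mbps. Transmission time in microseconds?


Given: packet = 256 bytes, bandwidth = 1000 Mbps
Packet in bits = 256 * 8 = 2048 bits
Bandwidth = 1000 * 10^6 = 1000000000 bps
Time = 2048 / 1000000000 seconds
Time in us = 2048 * 10^6 / 1000000000 = 2.048

2.048


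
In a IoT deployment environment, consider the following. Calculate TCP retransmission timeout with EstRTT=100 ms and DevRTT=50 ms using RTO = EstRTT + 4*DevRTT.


Given: EstRTT = 100 ms, DevRTT = 50 ms
Timeout = EstRTT + 4 * DevRTT
4 * DevRTT = 4 * 50 = 200
Timeout = 100 + 200 = 300 ms

300


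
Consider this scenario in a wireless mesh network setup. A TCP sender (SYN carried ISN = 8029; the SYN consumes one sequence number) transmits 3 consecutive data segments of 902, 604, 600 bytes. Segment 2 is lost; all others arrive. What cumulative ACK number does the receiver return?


SYN uses sequence number 8029; first data byte = ISN + 1 = 8030.
Segment 1: SEQ = 8030, len = 902 B, covers [8030, 8931]
Segment 2: SEQ = 8932, len = 604 B, covers [8932, 9535] [LOST]
Segment 3: SEQ = 9536, len = 600 B, covers [9536, 10135]
In-order data received: bytes [8030, 8931] (segments 1..1).
Segment 2 missing -> gap begins at byte 8932; later segments buffered out of order.
Cumulative ACK = next expected in-order byte = 8030 + 902 = 8932

8932


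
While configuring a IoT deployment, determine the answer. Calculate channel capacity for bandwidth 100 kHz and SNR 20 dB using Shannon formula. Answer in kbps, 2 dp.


Given: B = 100 kHz, SNR = 20 dB
SNR linear = 10^(20/10) = 100
1 + SNR = 101
log2(101) = 6.6582114828
C = 100 * 1000 * 6.6582114828 = 665821.1483 bps
C = 665.821148 kbps -> 665.82 kbps (2 dp)

665.82


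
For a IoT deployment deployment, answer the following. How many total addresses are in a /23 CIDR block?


Given: CIDR prefix /23
Host bits = 32 - 23 = 9
Total addresses = 2^9 = 512

512


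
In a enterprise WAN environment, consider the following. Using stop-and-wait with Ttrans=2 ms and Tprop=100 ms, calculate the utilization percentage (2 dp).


Given: Ttrans = 2 ms, Tprop = 100 ms
RTT = 2 * Tprop = 2 * 100 = 200 ms
U = Ttrans / (Ttrans + RTT)
U = 2 / (2 + 200)
U = 2 / 202 = 0.009901
U% = 0.99%

0.99


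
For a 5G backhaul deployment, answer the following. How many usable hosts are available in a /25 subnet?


Given: subnet mask /25
Host bits = 32 - 25 = 7
Total addresses = 2^7 = 128
Usable hosts = 128 - 2 (network + broadcast) = 126

126


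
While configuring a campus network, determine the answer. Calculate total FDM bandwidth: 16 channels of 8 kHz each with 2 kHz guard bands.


Given: 16 channels, 8 kHz each, guard = 2 kHz
Channel bandwidth = 16 * 8 = 128 kHz
Guard bands = 15 gaps * 2 kHz = 30 kHz
Total = 128 + 30 = 158 kHz

158


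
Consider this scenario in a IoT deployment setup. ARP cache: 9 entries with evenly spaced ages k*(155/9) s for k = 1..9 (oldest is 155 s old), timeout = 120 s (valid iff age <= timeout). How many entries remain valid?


Ages are k * 155/9 s for k = 1..9 (spacing = 17.2222 s).
Entry k is valid iff k * 155/9 <= 120 iff k <= 9 * 120 / 155 = 6.9677
n_valid = floor(6.9677) = 6
(n_stale = 9 - 6 = 3)

6


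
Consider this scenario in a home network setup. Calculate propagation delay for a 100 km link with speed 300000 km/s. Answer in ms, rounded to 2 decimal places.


Given: distance = 100 km, speed = 300000 km/s
Delay = distance / speed = 100 / 300000 seconds
Delay in ms = 100 * 1000 / 300000
Delay = 0.3333 ms
Rounded to 2 dp = 0.33 ms

0.33


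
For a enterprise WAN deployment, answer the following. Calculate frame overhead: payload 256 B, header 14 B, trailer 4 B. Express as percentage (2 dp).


Given: payload = 256 B, header = 14 B, trailer = 4 B
Overhead bytes = header + trailer = 14 + 4 = 18
Total frame = payload + overhead = 256 + 18 = 274
Overhead % = 18 / 274 * 100 = 6.5693% -> 6.57% (2 dp)

6.57


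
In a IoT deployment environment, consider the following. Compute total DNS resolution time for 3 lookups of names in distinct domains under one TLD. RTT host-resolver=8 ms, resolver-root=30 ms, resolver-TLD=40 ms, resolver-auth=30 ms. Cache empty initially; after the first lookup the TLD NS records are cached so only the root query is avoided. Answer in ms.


Lookup 1 (cold cache): local + root + TLD + auth = 8 + 30 + 40 + 30 = 108 ms
Lookups 2..3 (TLD NS cached -> skip root; new domain -> still ask TLD and auth): local + TLD + auth = 8 + 40 + 30 = 78 ms each
Remaining 2 lookups: 2 * 78 = 156 ms
Total = 108 + 156 = 264 ms

264


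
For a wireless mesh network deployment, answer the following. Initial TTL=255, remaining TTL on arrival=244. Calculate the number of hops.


Given: initial TTL = 255, received TTL = 244
Hops = initial TTL - received TTL
Hops = 255 - 244 = 11

11


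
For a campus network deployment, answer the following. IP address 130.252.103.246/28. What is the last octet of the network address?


Given: IP = 130.252.103.246, prefix = /28
Subnet mask = 255.255.255.240
Last octet of IP: 246
Last octet of mask: 240
Network last octet = 246 AND 240 = 240

240


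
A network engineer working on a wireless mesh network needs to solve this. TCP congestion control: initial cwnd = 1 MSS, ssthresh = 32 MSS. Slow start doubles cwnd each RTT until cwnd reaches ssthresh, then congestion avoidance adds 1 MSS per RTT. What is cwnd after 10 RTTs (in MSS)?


RTT 0: cwnd = 1 MSS (initial)
RTT 1: cwnd = 2 MSS (slow start, doubled)
RTT 2: cwnd = 4 MSS (slow start, doubled)
RTT 3: cwnd = 8 MSS (slow start, doubled)
RTT 4: cwnd = 16 MSS (slow start, doubled)
RTT 5: cwnd = 32 MSS (slow start, doubled)
RTT 6: cwnd = 33 MSS (congestion avoidance, +1)
RTT 7: cwnd = 34 MSS (congestion avoidance, +1)
RTT 8: cwnd = 35 MSS (congestion avoidance, +1)
RTT 9: cwnd = 36 MSS (congestion avoidance, +1)
RTT 10: cwnd = 37 MSS (congestion avoidance, +1)

37


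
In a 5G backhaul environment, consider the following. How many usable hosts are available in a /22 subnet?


Given: subnet mask /22
Host bits = 32 - 22 = 10
Total addresses = 2^10 = 1024
Usable hosts = 1024 - 2 (network + broadcast) = 1022

1022


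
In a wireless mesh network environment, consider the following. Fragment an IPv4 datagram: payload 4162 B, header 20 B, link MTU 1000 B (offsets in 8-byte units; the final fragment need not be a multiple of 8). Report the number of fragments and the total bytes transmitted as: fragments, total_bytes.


Max data per non-final fragment = floor((MTU - header)/8)*8 = floor((1000 - 20)/8)*8 = floor(980/8)*8 = 976 B
Final fragment needs no 8-byte alignment: it can carry up to MTU - header = 980 B
Non-final fragments needed = ceil((payload - 980) / 976) = ceil(3182/976) = ceil(3.2602) = 4
Number of fragments = 4 + 1 = 5
Fragment sizes (data): 4 * 976 B + 258 B (last, 258 <= 980 OK)
Total bytes sent = payload + n_frags * header = 4162 + 5*20 = 4162 + 100 = 4262 B

5, 4262


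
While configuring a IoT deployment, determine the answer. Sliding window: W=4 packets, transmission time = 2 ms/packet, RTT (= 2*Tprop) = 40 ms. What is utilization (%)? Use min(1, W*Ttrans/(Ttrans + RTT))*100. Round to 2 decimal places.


Given: W = 4, Ttrans = 2 ms, RTT = 40 ms (= 2 * Tprop, Tprop = 20 ms)
Cycle time = Ttrans + RTT = 2 + 40 = 42 ms (first packet sent until its ACK returns)
W * Ttrans = 4 * 2 = 8 ms of sending per cycle
W * Ttrans / (Ttrans + RTT) = 8 / 42 = 0.190476
U = min(1, 0.190476) = 0.190476
U% = 19.05%

19.05


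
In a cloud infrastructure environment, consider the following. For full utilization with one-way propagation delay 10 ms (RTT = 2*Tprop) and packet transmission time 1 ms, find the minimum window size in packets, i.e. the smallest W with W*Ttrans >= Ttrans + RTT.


Given: Ttrans = 1 ms, RTT = 20 ms (= 2 * Tprop, Tprop = 10 ms)
Time until first ACK returns = Ttrans + RTT = 1 + 20 = 21 ms
Need W * Ttrans >= Ttrans + RTT  ->  W >= (Ttrans + RTT) / Ttrans
(Ttrans + RTT) / Ttrans = 21 / 1 = 21
W_min = ceil(21) = 21

21


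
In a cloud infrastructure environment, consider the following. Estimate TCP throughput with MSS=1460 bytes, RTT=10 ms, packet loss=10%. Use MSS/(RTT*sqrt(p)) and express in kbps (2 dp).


Given: MSS = 1460 bytes, RTT = 10 ms, loss = 10%
RTT in seconds = 10 / 1000 = 0.01
Loss rate = 10% = 0.1
sqrt(loss) = sqrt(0.1) = 0.316227766017
Throughput (bytes/s) = 1460 / (0.01 * 0.316227766017) = 461692.5384
Throughput (kbps) = 461692.5384 * 8 / 1000 = 3693.540307 -> 3693.54 kbps (2 dp)

3693.54


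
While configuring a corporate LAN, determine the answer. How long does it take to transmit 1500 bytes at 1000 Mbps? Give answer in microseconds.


Given: packet = 1500 bytes, bandwidth = 1000 Mbps
Packet in bits = 1500 * 8 = 12000 bits
Bandwidth = 1000 * 10^6 = 1000000000 bps
Time = 12000 / 1000000000 seconds
Time in us = 12000 * 10^6 / 1000000000 = 12

12


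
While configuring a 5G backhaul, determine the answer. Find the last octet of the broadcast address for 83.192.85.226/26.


Given: IP = 83.192.85.226, prefix = /26
Host bits = 32 - 26 = 6
Network last octet = 226 AND mask = 192
Host part size = 2^6 - 1 = 63
Broadcast last octet = 192 OR 63 = 255

255


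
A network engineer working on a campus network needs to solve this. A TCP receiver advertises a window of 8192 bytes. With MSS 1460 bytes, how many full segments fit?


Given: RWND = 8192 bytes, MSS = 1460 bytes
Full segments = floor(RWND / MSS)
Full segments = floor(8192 / 1460)
Full segments = floor(5.611) = 5

5


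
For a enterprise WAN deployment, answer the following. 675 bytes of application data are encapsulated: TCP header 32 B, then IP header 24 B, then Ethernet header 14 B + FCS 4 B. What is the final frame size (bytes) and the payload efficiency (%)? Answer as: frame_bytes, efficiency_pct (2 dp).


TCP segment = 675 + 32 = 707 B
IP packet = 707 + 24 = 731 B
Ethernet frame = 731 + 14 + 4 = 749 B
Efficiency = app / frame = 675 / 749 = 0.901202 = 90.1202% -> 90.12% (2 dp)

749, 90.12


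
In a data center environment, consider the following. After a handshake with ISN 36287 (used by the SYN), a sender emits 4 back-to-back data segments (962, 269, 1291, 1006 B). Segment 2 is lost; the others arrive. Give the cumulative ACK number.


SYN uses sequence number 36287; first data byte = ISN + 1 = 36288.
Segment 1: SEQ = 36288, len = 962 B, covers [36288, 37249]
Segment 2: SEQ = 37250, len = 269 B, covers [37250, 37518] [LOST]
Segment 3: SEQ = 37519, len = 1291 B, covers [37519, 38809]
Segment 4: SEQ = 38810, len = 1006 B, covers [38810, 39815]
In-order data received: bytes [36288, 37249] (segments 1..1).
Segment 2 missing -> gap begins at byte 37250; later segments buffered out of order.
Cumulative ACK = next expected in-order byte = 36288 + 962 = 37250

37250


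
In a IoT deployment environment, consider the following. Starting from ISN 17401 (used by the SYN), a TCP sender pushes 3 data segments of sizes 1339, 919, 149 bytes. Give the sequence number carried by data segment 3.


The SYN occupies sequence number ISN = 17401, so the first data byte is ISN + 1 = 17402.
SEQ of data segment i = (ISN + 1) + sum of payload sizes of segments 1..i-1.
Segment 1: SEQ = 17402, payload = 1339 bytes
Segment 2: SEQ = 18741, payload = 919 bytes
Segment 3: SEQ = 19660, payload = 149 bytes
SEQ of segment 3 = 17402 + 1339 + 919 = 19660

19660


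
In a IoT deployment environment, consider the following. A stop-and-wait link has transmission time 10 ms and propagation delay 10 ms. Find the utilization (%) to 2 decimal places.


Given: Ttrans = 10 ms, Tprop = 10 ms
RTT = 2 * Tprop = 2 * 10 = 20 ms
U = Ttrans / (Ttrans + RTT)
U = 10 / (10 + 20)
U = 10 / 30 = 0.333333
U% = 33.33%

33.33


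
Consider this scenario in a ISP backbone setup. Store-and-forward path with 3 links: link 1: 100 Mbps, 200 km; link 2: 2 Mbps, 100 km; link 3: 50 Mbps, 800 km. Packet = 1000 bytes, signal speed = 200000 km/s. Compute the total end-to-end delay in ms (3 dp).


Packet = 1000 bytes = 8000 bits. Store-and-forward: sum (t_trans + t_prop) per link.
Link 1: t_trans = 8000/(100*10^6) s = 0.0800 ms; t_prop = 200/200000 s = 1.0000 ms; subtotal = 1.0800 ms
Link 2: t_trans = 8000/(2*10^6) s = 4.0000 ms; t_prop = 100/200000 s = 0.5000 ms; subtotal = 4.5000 ms
Link 3: t_trans = 8000/(50*10^6) s = 0.1600 ms; t_prop = 800/200000 s = 4.0000 ms; subtotal = 4.1600 ms
End-to-end = 1.0800 + 4.5000 + 4.1600 = 9.7400 ms -> 9.740 ms (3 dp)

9.740


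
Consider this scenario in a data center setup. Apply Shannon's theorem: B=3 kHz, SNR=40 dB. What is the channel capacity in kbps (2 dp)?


Given: B = 3 kHz, SNR = 40 dB
SNR linear = 10^(40/10) = 10000
1 + SNR = 10001
log2(10001) = 13.2878566418
C = 3 * 1000 * 13.2878566418 = 39863.5699 bps
C = 39.863570 kbps -> 39.86 kbps (2 dp)

39.86


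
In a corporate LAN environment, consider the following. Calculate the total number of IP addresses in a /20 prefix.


Given: CIDR prefix /20
Host bits = 32 - 20 = 12
Total addresses = 2^12 = 4096

4096


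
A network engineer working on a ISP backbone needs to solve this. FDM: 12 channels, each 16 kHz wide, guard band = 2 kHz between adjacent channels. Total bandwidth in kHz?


Given: 12 channels, 16 kHz each, guard = 2 kHz
Channel bandwidth = 12 * 16 = 192 kHz
Guard bands = 11 gaps * 2 kHz = 22 kHz
Total = 192 + 22 = 214 kHz

214


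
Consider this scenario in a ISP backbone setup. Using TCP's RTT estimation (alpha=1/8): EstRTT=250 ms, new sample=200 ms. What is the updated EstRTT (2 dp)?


Given: EstRTT = 250 ms, SampleRTT = 200 ms, alpha = 1/8
New EstRTT = (1 - alpha) * EstRTT + alpha * SampleRTT
(7/8) * 250 = 218.75
(1/8) * 200 = 25
New EstRTT = 218.75 + 25 = 243.75 ms -> 243.75 ms (2 dp)

243.75


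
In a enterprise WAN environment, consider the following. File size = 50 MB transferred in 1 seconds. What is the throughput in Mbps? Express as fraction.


Given: file = 50 MB, time = 1 s
File in Mb = 50 * 8 = 400 Mb
Throughput = 400 / 1 Mbps
Throughput = 400 Mbps

400


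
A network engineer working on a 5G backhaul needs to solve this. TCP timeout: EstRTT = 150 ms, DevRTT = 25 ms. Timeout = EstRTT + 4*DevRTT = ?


Given: EstRTT = 150 ms, DevRTT = 25 ms
Timeout = EstRTT + 4 * DevRTT
4 * DevRTT = 4 * 25 = 100
Timeout = 150 + 100 = 250 ms

250


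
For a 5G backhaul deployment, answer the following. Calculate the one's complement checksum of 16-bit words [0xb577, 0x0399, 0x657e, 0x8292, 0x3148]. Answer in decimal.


Given words: [0xb577, 0x0399, 0x657e, 0x8292, 0x3148]
Step 1: Sum all words
Raw sum = 46455 + 921 + 25982 + 33426 + 12616 = 119400
Step 2: Fold carry: (53864 + 1) = 53865
One's complement = ~53865 & 0xFFFF = 11670

11670


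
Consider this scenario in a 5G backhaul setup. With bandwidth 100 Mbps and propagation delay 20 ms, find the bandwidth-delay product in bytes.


Given: bandwidth = 100 Mbps, delay = 20 ms
BDP in bits = 100 * 10^6 * 20 / 1000
BDP in bits = 2000000
BDP in bytes = 2000000 / 8 = 250000

250000


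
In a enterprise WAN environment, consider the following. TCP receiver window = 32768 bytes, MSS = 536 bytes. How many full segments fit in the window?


Given: RWND = 32768 bytes, MSS = 536 bytes
Full segments = floor(RWND / MSS)
Full segments = floor(32768 / 536)
Full segments = floor(61.1343) = 61

61


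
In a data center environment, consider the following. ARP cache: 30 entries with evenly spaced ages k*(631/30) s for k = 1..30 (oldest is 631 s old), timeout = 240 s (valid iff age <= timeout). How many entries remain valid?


Ages are k * 631/30 s for k = 1..30 (spacing = 21.0333 s).
Entry k is valid iff k * 631/30 <= 240 iff k <= 30 * 240 / 631 = 11.4105
n_valid = floor(11.4105) = 11
(n_stale = 30 - 11 = 19)

11


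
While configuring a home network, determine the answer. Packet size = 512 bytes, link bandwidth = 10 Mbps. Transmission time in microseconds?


Given: packet = 512 bytes, bandwidth = 10 Mbps
Packet in bits = 512 * 8 = 4096 bits
Bandwidth = 10 * 10^6 = 10000000 bps
Time = 4096 / 10000000 seconds
Time in us = 4096 * 10^6 / 10000000 = 409.6

409.6


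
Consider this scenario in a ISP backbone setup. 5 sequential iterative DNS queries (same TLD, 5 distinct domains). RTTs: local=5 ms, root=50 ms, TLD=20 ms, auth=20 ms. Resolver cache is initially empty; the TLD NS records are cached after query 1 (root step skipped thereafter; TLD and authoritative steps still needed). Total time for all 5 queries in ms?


Lookup 1 (cold cache): local + root + TLD + auth = 5 + 50 + 20 + 20 = 95 ms
Lookups 2..5 (TLD NS cached -> skip root; new domain -> still ask TLD and auth): local + TLD + auth = 5 + 20 + 20 = 45 ms each
Remaining 4 lookups: 4 * 45 = 180 ms
Total = 95 + 180 = 275 ms

275


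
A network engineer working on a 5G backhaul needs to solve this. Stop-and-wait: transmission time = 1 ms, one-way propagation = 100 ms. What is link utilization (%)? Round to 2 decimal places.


Given: Ttrans = 1 ms, Tprop = 100 ms
RTT = 2 * Tprop = 2 * 100 = 200 ms
U = Ttrans / (Ttrans + RTT)
U = 1 / (1 + 200)
U = 1 / 201 = 0.004975
U% = 0.50%

0.50


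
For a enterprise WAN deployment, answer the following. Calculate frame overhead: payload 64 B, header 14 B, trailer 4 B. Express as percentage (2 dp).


Given: payload = 64 B, header = 14 B, trailer = 4 B
Overhead bytes = header + trailer = 14 + 4 = 18
Total frame = payload + overhead = 64 + 18 = 82
Overhead % = 18 / 82 * 100 = 21.9512% -> 21.95% (2 dp)

21.95


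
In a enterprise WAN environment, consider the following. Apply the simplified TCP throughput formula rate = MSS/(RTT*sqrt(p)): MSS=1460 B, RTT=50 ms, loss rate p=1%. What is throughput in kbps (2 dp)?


Given: MSS = 1460 bytes, RTT = 50 ms, loss = 1%
RTT in seconds = 50 / 1000 = 0.05
Loss rate = 1% = 0.01
sqrt(loss) = sqrt(0.01) = 0.1
Throughput (bytes/s) = 1460 / (0.05 * 0.1) = 292000.0000
Throughput (kbps) = 292000.0000 * 8 / 1000 = 2336.000000 -> 2336.00 kbps (2 dp)

2336.00


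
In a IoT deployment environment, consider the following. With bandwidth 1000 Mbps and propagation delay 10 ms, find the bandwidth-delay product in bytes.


Given: bandwidth = 1000 Mbps, delay = 10 ms
BDP in bits = 1000 * 10^6 * 10 / 1000
BDP in bits = 10000000
BDP in bytes = 10000000 / 8 = 1250000

1250000


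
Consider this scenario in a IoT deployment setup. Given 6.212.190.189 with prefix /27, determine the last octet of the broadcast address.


Given: IP = 6.212.190.189, prefix = /27
Host bits = 32 - 27 = 5
Network last octet = 189 AND mask = 160
Host part size = 2^5 - 1 = 31
Broadcast last octet = 160 OR 31 = 191

191


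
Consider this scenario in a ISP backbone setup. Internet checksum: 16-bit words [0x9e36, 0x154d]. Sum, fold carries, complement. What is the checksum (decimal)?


Given words: [0x9e36, 0x154d]
Step 1: Sum all words
Raw sum = 40502 + 5453 = 45955
One's complement = ~45955 & 0xFFFF = 19580

19580


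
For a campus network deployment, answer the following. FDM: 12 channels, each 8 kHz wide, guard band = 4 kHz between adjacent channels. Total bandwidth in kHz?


Given: 12 channels, 8 kHz each, guard = 4 kHz
Channel bandwidth = 12 * 8 = 96 kHz
Guard bands = 11 gaps * 4 kHz = 44 kHz
Total = 96 + 44 = 140 kHz

140


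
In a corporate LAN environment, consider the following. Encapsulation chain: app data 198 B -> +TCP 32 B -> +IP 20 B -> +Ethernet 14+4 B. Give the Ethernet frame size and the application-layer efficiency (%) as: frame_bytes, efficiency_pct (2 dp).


TCP segment = 198 + 32 = 230 B
IP packet = 230 + 20 = 250 B
Ethernet frame = 250 + 14 + 4 = 268 B
Efficiency = app / frame = 198 / 268 = 0.738806 = 73.8806% -> 73.88% (2 dp)

268, 73.88


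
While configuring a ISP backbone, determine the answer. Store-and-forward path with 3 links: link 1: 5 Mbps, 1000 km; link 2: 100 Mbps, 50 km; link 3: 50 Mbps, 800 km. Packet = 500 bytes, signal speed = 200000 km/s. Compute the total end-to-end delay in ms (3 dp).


Packet = 500 bytes = 4000 bits. Store-and-forward: sum (t_trans + t_prop) per link.
Link 1: t_trans = 4000/(5*10^6) s = 0.8000 ms; t_prop = 1000/200000 s = 5.0000 ms; subtotal = 5.8000 ms
Link 2: t_trans = 4000/(100*10^6) s = 0.0400 ms; t_prop = 50/200000 s = 0.2500 ms; subtotal = 0.2900 ms
Link 3: t_trans = 4000/(50*10^6) s = 0.0800 ms; t_prop = 800/200000 s = 4.0000 ms; subtotal = 4.0800 ms
End-to-end = 5.8000 + 0.2900 + 4.0800 = 10.1700 ms -> 10.170 ms (3 dp)

10.170


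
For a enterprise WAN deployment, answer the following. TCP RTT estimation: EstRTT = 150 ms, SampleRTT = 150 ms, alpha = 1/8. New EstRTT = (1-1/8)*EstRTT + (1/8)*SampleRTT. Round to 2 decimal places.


Given: EstRTT = 150 ms, SampleRTT = 150 ms, alpha = 1/8
New EstRTT = (1 - alpha) * EstRTT + alpha * SampleRTT
(7/8) * 150 = 131.25
(1/8) * 150 = 18.75
New EstRTT = 131.25 + 18.75 = 150 ms -> 150.00 ms (2 dp)

150.00


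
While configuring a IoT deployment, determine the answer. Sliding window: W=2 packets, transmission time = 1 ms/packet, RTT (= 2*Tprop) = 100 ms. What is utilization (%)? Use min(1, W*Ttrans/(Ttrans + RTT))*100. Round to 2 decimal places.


Given: W = 2, Ttrans = 1 ms, RTT = 100 ms (= 2 * Tprop, Tprop = 50 ms)
Cycle time = Ttrans + RTT = 1 + 100 = 101 ms (first packet sent until its ACK returns)
W * Ttrans = 2 * 1 = 2 ms of sending per cycle
W * Ttrans / (Ttrans + RTT) = 2 / 101 = 0.019802
U = min(1, 0.019802) = 0.019802
U% = 1.98%

1.98


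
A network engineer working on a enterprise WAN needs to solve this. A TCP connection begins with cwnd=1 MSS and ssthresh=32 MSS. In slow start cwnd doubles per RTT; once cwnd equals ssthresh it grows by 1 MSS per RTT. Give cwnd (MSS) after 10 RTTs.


RTT 0: cwnd = 1 MSS (initial)
RTT 1: cwnd = 2 MSS (slow start, doubled)
RTT 2: cwnd = 4 MSS (slow start, doubled)
RTT 3: cwnd = 8 MSS (slow start, doubled)
RTT 4: cwnd = 16 MSS (slow start, doubled)
RTT 5: cwnd = 32 MSS (slow start, doubled)
RTT 6: cwnd = 33 MSS (congestion avoidance, +1)
RTT 7: cwnd = 34 MSS (congestion avoidance, +1)
RTT 8: cwnd = 35 MSS (congestion avoidance, +1)
RTT 9: cwnd = 36 MSS (congestion avoidance, +1)
RTT 10: cwnd = 37 MSS (congestion avoidance, +1)

37


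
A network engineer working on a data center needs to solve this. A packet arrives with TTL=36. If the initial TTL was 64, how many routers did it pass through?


Given: initial TTL = 64, received TTL = 36
Hops = initial TTL - received TTL
Hops = 64 - 36 = 28

28


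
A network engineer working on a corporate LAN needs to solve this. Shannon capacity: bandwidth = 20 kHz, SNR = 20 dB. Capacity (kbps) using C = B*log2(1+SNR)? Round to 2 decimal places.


Given: B = 20 kHz, SNR = 20 dB
SNR linear = 10^(20/10) = 100
1 + SNR = 101
log2(101) = 6.6582114828
C = 20 * 1000 * 6.6582114828 = 133164.2297 bps
C = 133.164230 kbps -> 133.16 kbps (2 dp)

133.16


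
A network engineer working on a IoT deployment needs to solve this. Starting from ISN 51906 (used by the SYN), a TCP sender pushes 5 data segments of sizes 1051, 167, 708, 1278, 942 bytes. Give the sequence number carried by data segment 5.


The SYN occupies sequence number ISN = 51906, so the first data byte is ISN + 1 = 51907.
SEQ of data segment i = (ISN + 1) + sum of payload sizes of segments 1..i-1.
Segment 1: SEQ = 51907, payload = 1051 bytes
Segment 2: SEQ = 52958, payload = 167 bytes
Segment 3: SEQ = 53125, payload = 708 bytes
Segment 4: SEQ = 53833, payload = 1278 bytes
Segment 5: SEQ = 55111, payload = 942 bytes
SEQ of segment 5 = 51907 + 1051 + 167 + 708 + 1278 = 55111

55111


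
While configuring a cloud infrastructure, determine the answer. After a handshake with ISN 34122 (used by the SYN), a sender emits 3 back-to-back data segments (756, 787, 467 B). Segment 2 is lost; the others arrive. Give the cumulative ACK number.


SYN uses sequence number 34122; first data byte = ISN + 1 = 34123.
Segment 1: SEQ = 34123, len = 756 B, covers [34123, 34878]
Segment 2: SEQ = 34879, len = 787 B, covers [34879, 35665] [LOST]
Segment 3: SEQ = 35666, len = 467 B, covers [35666, 36132]
In-order data received: bytes [34123, 34878] (segments 1..1).
Segment 2 missing -> gap begins at byte 34879; later segments buffered out of order.
Cumulative ACK = next expected in-order byte = 34123 + 756 = 34879

34879


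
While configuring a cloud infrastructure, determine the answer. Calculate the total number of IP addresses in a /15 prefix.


Given: CIDR prefix /15
Host bits = 32 - 15 = 17
Total addresses = 2^17 = 131072

131072


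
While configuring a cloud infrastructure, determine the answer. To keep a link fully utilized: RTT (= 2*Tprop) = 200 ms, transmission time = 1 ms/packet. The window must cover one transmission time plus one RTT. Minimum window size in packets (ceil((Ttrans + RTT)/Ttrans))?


Given: Ttrans = 1 ms, RTT = 200 ms (= 2 * Tprop, Tprop = 100 ms)
Time until first ACK returns = Ttrans + RTT = 1 + 200 = 201 ms
Need W * Ttrans >= Ttrans + RTT  ->  W >= (Ttrans + RTT) / Ttrans
(Ttrans + RTT) / Ttrans = 201 / 1 = 201
W_min = ceil(201) = 201

201


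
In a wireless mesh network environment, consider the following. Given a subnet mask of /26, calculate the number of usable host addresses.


Given: subnet mask /26
Host bits = 32 - 26 = 6
Total addresses = 2^6 = 64
Usable hosts = 64 - 2 (network + broadcast) = 62

62


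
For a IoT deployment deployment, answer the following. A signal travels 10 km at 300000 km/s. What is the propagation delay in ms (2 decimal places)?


Given: distance = 10 km, speed = 300000 km/s
Delay = distance / speed = 10 / 300000 seconds
Delay in ms = 10 * 1000 / 300000
Delay = 0.0333 ms
Rounded to 2 dp = 0.03 ms

0.03


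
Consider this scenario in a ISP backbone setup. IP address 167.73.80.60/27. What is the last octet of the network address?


Given: IP = 167.73.80.60, prefix = /27
Subnet mask = 255.255.255.224
Last octet of IP: 60
Last octet of mask: 224
Network last octet = 60 AND 224 = 32

32


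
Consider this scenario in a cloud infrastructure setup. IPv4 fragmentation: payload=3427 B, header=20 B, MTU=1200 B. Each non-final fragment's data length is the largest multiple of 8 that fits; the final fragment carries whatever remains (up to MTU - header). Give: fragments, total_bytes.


Max data per non-final fragment = floor((MTU - header)/8)*8 = floor((1200 - 20)/8)*8 = floor(1180/8)*8 = 1176 B
Final fragment needs no 8-byte alignment: it can carry up to MTU - header = 1180 B
Non-final fragments needed = ceil((payload - 1180) / 1176) = ceil(2247/1176) = ceil(1.9107) = 2
Number of fragments = 2 + 1 = 3
Fragment sizes (data): 2 * 1176 B + 1075 B (last, 1075 <= 1180 OK)
Total bytes sent = payload + n_frags * header = 3427 + 3*20 = 3427 + 60 = 3487 B

3, 3487


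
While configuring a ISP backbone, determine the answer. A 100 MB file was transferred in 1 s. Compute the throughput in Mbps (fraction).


Given: file = 100 MB, time = 1 s
File in Mb = 100 * 8 = 800 Mb
Throughput = 800 / 1 Mbps
Throughput = 800 Mbps

800


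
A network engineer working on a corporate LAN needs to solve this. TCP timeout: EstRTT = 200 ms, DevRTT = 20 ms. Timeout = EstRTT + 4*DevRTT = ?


Given: EstRTT = 200 ms, DevRTT = 20 ms
Timeout = EstRTT + 4 * DevRTT
4 * DevRTT = 4 * 20 = 80
Timeout = 200 + 80 = 280 ms

280


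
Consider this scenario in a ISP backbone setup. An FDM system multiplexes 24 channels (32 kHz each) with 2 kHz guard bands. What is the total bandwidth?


Given: 24 channels, 32 kHz each, guard = 2 kHz
Channel bandwidth = 24 * 32 = 768 kHz
Guard bands = 23 gaps * 2 kHz = 46 kHz
Total = 768 + 46 = 814 kHz

814


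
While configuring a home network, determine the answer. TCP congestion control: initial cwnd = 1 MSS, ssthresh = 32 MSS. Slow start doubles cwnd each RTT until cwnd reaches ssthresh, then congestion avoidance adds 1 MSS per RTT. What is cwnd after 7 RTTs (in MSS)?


RTT 0: cwnd = 1 MSS (initial)
RTT 1: cwnd = 2 MSS (slow start, doubled)
RTT 2: cwnd = 4 MSS (slow start, doubled)
RTT 3: cwnd = 8 MSS (slow start, doubled)
RTT 4: cwnd = 16 MSS (slow start, doubled)
RTT 5: cwnd = 32 MSS (slow start, doubled)
RTT 6: cwnd = 33 MSS (congestion avoidance, +1)
RTT 7: cwnd = 34 MSS (congestion avoidance, +1)

34


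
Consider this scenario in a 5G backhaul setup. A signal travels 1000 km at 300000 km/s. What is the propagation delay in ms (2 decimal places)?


Given: distance = 1000 km, speed = 300000 km/s
Delay = distance / speed = 1000 / 300000 seconds
Delay in ms = 1000 * 1000 / 300000
Delay = 3.3333 ms
Rounded to 2 dp = 3.33 ms

3.33


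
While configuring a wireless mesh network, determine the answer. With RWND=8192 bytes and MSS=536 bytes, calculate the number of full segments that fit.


Given: RWND = 8192 bytes, MSS = 536 bytes
Full segments = floor(RWND / MSS)
Full segments = floor(8192 / 536)
Full segments = floor(15.2836) = 15

15


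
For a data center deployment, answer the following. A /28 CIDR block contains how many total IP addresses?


Given: CIDR prefix /28
Host bits = 32 - 28 = 4
Total addresses = 2^4 = 16

16


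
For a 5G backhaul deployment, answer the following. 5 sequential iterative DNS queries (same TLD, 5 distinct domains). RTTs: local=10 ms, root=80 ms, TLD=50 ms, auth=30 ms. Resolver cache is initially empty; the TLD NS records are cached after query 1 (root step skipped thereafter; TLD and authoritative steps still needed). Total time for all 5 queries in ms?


Lookup 1 (cold cache): local + root + TLD + auth = 10 + 80 + 50 + 30 = 170 ms
Lookups 2..5 (TLD NS cached -> skip root; new domain -> still ask TLD and auth): local + TLD + auth = 10 + 50 + 30 = 90 ms each
Remaining 4 lookups: 4 * 90 = 360 ms
Total = 170 + 360 = 530 ms

530


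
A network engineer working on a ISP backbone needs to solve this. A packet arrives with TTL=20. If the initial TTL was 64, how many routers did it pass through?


Given: initial TTL = 64, received TTL = 20
Hops = initial TTL - received TTL
Hops = 64 - 20 = 44

44


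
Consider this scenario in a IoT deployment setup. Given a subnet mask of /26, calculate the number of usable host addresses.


Given: subnet mask /26
Host bits = 32 - 26 = 6
Total addresses = 2^6 = 64
Usable hosts = 64 - 2 (network + broadcast) = 62

62


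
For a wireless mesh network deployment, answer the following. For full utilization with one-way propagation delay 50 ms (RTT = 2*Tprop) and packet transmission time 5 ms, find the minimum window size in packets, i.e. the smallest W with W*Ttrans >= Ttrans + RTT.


Given: Ttrans = 5 ms, RTT = 100 ms (= 2 * Tprop, Tprop = 50 ms)
Time until first ACK returns = Ttrans + RTT = 5 + 100 = 105 ms
Need W * Ttrans >= Ttrans + RTT  ->  W >= (Ttrans + RTT) / Ttrans
(Ttrans + RTT) / Ttrans = 105 / 5 = 21
W_min = ceil(21) = 21

21


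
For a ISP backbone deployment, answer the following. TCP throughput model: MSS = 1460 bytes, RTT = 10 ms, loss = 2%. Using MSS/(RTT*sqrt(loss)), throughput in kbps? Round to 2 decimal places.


Given: MSS = 1460 bytes, RTT = 10 ms, loss = 2%
RTT in seconds = 10 / 1000 = 0.01
Loss rate = 2% = 0.02
sqrt(loss) = sqrt(0.02) = 0.141421356237
Throughput (bytes/s) = 1460 / (0.01 * 0.141421356237) = 1032375.9005
Throughput (kbps) = 1032375.9005 * 8 / 1000 = 8259.007204 -> 8259.01 kbps (2 dp)

8259.01


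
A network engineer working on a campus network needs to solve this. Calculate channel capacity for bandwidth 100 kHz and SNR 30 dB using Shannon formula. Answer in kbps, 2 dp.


Given: B = 100 kHz, SNR = 30 dB
SNR linear = 10^(30/10) = 1000
1 + SNR = 1001
log2(1001) = 9.9672262588
C = 100 * 1000 * 9.9672262588 = 996722.6259 bps
C = 996.722626 kbps -> 996.72 kbps (2 dp)

996.72


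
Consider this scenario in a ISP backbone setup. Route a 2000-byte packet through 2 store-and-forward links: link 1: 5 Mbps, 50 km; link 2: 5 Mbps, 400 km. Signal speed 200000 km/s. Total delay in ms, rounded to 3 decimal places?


Packet = 2000 bytes = 16000 bits. Store-and-forward: sum (t_trans + t_prop) per link.
Link 1: t_trans = 16000/(5*10^6) s = 3.2000 ms; t_prop = 50/200000 s = 0.2500 ms; subtotal = 3.4500 ms
Link 2: t_trans = 16000/(5*10^6) s = 3.2000 ms; t_prop = 400/200000 s = 2.0000 ms; subtotal = 5.2000 ms
End-to-end = 3.4500 + 5.2000 = 8.6500 ms -> 8.650 ms (3 dp)

8.650


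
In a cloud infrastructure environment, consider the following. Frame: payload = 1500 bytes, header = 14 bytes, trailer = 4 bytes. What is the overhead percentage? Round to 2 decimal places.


Given: payload = 1500 B, header = 14 B, trailer = 4 B
Overhead bytes = header + trailer = 14 + 4 = 18
Total frame = payload + overhead = 1500 + 18 = 1518
Overhead % = 18 / 1518 * 100 = 1.1858% -> 1.19% (2 dp)

1.19


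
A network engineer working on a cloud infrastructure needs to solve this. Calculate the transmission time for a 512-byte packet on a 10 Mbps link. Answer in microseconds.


Given: packet = 512 bytes, bandwidth = 10 Mbps
Packet in bits = 512 * 8 = 4096 bits
Bandwidth = 10 * 10^6 = 10000000 bps
Time = 4096 / 10000000 seconds
Time in us = 4096 * 10^6 / 10000000 = 409.6

409.6


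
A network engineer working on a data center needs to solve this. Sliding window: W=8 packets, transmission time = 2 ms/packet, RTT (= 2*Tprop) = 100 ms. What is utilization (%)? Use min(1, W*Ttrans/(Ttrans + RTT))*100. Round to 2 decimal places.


Given: W = 8, Ttrans = 2 ms, RTT = 100 ms (= 2 * Tprop, Tprop = 50 ms)
Cycle time = Ttrans + RTT = 2 + 100 = 102 ms (first packet sent until its ACK returns)
W * Ttrans = 8 * 2 = 16 ms of sending per cycle
W * Ttrans / (Ttrans + RTT) = 16 / 102 = 0.156863
U = min(1, 0.156863) = 0.156863
U% = 15.69%

15.69


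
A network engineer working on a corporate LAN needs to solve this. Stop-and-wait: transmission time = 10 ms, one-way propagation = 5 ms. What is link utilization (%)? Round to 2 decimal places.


Given: Ttrans = 10 ms, Tprop = 5 ms
RTT = 2 * Tprop = 2 * 5 = 10 ms
U = Ttrans / (Ttrans + RTT)
U = 10 / (10 + 10)
U = 10 / 20 = 0.5
U% = 50.00%

50.00


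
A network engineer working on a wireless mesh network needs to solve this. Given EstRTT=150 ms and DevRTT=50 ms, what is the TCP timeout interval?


Given: EstRTT = 150 ms, DevRTT = 50 ms
Timeout = EstRTT + 4 * DevRTT
4 * DevRTT = 4 * 50 = 200
Timeout = 150 + 200 = 350 ms

350


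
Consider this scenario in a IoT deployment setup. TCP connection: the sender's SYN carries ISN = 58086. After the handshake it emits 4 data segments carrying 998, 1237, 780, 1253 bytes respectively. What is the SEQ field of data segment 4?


The SYN occupies sequence number ISN = 58086, so the first data byte is ISN + 1 = 58087.
SEQ of data segment i = (ISN + 1) + sum of payload sizes of segments 1..i-1.
Segment 1: SEQ = 58087, payload = 998 bytes
Segment 2: SEQ = 59085, payload = 1237 bytes
Segment 3: SEQ = 60322, payload = 780 bytes
Segment 4: SEQ = 61102, payload = 1253 bytes
SEQ of segment 4 = 58087 + 998 + 1237 + 780 = 61102

61102


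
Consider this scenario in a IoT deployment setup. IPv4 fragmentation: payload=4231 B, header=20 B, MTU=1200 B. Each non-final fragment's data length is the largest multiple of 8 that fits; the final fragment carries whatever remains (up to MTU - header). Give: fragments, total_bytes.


Max data per non-final fragment = floor((MTU - header)/8)*8 = floor((1200 - 20)/8)*8 = floor(1180/8)*8 = 1176 B
Final fragment needs no 8-byte alignment: it can carry up to MTU - header = 1180 B
Non-final fragments needed = ceil((payload - 1180) / 1176) = ceil(3051/1176) = ceil(2.5944) = 3
Number of fragments = 3 + 1 = 4
Fragment sizes (data): 3 * 1176 B + 703 B (last, 703 <= 1180 OK)
Total bytes sent = payload + n_frags * header = 4231 + 4*20 = 4231 + 80 = 4311 B

4, 4311


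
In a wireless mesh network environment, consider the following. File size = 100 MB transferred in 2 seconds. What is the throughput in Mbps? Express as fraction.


Given: file = 100 MB, time = 2 s
File in Mb = 100 * 8 = 800 Mb
Throughput = 800 / 2 Mbps
Throughput = 400 Mbps

400


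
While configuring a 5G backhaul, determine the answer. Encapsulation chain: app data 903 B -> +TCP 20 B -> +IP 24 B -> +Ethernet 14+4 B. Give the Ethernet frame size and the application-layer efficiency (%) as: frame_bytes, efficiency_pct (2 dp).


TCP segment = 903 + 20 = 923 B
IP packet = 923 + 24 = 947 B
Ethernet frame = 947 + 14 + 4 = 965 B
Efficiency = app / frame = 903 / 965 = 0.935751 = 93.5751% -> 93.58% (2 dp)

965, 93.58


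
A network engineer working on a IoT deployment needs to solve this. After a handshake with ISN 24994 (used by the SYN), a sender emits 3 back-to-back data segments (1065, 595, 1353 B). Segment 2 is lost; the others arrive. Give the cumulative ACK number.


SYN uses sequence number 24994; first data byte = ISN + 1 = 24995.
Segment 1: SEQ = 24995, len = 1065 B, covers [24995, 26059]
Segment 2: SEQ = 26060, len = 595 B, covers [26060, 26654] [LOST]
Segment 3: SEQ = 26655, len = 1353 B, covers [26655, 28007]
In-order data received: bytes [24995, 26059] (segments 1..1).
Segment 2 missing -> gap begins at byte 26060; later segments buffered out of order.
Cumulative ACK = next expected in-order byte = 24995 + 1065 = 26060

26060


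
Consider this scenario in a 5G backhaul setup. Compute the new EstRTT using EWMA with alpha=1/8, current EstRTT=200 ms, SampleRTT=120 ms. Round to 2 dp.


Given: EstRTT = 200 ms, SampleRTT = 120 ms, alpha = 1/8
New EstRTT = (1 - alpha) * EstRTT + alpha * SampleRTT
(7/8) * 200 = 175
(1/8) * 120 = 15
New EstRTT = 175 + 15 = 190 ms -> 190.00 ms (2 dp)

190.00


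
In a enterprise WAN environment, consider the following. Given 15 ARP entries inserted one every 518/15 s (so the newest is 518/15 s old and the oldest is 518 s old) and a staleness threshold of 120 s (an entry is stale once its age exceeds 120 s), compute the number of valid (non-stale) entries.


Ages are k * 518/15 s for k = 1..15 (spacing = 34.5333 s).
Entry k is valid iff k * 518/15 <= 120 iff k <= 15 * 120 / 518 = 3.4749
n_valid = floor(3.4749) = 3
(n_stale = 15 - 3 = 12)

3


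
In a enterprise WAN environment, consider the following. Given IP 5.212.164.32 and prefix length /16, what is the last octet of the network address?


Given: IP = 5.212.164.32, prefix = /16
Subnet mask = 255.255.0.0
Last octet of IP: 32
Last octet of mask: 0
Network last octet = 32 AND 0 = 0

0
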